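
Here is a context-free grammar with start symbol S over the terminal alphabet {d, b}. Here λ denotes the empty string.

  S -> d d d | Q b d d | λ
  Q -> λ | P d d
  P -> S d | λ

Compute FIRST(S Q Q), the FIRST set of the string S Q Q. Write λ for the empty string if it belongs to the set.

{λ, b, d}

FIRST(S): from S->d d d we get {d}; from S->Q b d d we get {b, d}; from S->λ we get {λ}. So FIRST(S) = {λ, b, d}.
FIRST(P): from P->S d we get {b, d}; from P->λ we get {λ}. So FIRST(P) = {λ, b, d}.
FIRST(Q): from Q->λ we get {λ}; from Q->P d d we get {b, d}. So FIRST(Q) = {λ, b, d}.
FIRST(S Q Q): take FIRST of each symbol in turn, carrying on past any symbol whose FIRST contains λ; result {λ, b, d}.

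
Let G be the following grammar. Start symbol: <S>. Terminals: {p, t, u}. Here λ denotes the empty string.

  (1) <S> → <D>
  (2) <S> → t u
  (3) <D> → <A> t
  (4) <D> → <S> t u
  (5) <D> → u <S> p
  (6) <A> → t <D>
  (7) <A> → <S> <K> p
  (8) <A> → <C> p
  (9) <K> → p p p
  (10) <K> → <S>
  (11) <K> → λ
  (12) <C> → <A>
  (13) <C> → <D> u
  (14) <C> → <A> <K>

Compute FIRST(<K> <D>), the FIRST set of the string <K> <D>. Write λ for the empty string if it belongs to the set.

{p, t, u}

FIRST(<S>): from <S>→<D> we get {t, u}; from <S>→t u we get {t}. So FIRST(<S>) = {t, u}.
FIRST(<K>): from <K>→p p p we get {p}; from <K>→<S> we get {t, u}; from <K>→λ we get {λ}. So FIRST(<K>) = {λ, p, t, u}.
FIRST(<D>): from <D>→<A> t we get {t, u}; from <D>→<S> t u we get {t, u}; from <D>→u <S> p we get {u}. So FIRST(<D>) = {t, u}.
FIRST(<A>): from <A>→t <D> we get {t}; from <A>→<S> <K> p we get {t, u}; from <A>→<C> p we get {t, u}. So FIRST(<A>) = {t, u}.
FIRST(<C>): from <C>→<A> we get {t, u}; from <C>→<D> u we get {t, u}; from <C>→<A> <K> we get {t, u}. So FIRST(<C>) = {t, u}.
FIRST(<K> <D>): take FIRST of each symbol in turn, carrying on past any symbol whose FIRST contains λ; result {p, t, u}.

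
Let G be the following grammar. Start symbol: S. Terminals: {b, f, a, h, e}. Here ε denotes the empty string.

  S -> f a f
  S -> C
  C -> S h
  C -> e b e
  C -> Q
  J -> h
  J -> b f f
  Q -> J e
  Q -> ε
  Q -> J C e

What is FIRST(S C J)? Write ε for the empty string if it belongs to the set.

FIRST(J): from J->h we get {h}; from J->b f f we get {b}. So FIRST(J) = {b, h}.
FIRST(Q): from Q->J e we get {b, h}; from Q->ε we get {ε}; from Q->J C e we get {b, h}. So FIRST(Q) = {ε, b, h}.
FIRST(S): from S->f a f we get {f}; from S->C we get {ε, b, e, f, h}. So FIRST(S) = {ε, b, e, f, h}.
FIRST(C): from C->S h we get {b, e, f, h}; from C->e b e we get {e}; from C->Q we get {ε, b, h}. So FIRST(C) = {ε, b, e, f, h}.
FIRST(S C J): take FIRST of each symbol in turn, carrying on past any symbol whose FIRST contains ε; result {b, e, f, h}.

{b, e, f, h}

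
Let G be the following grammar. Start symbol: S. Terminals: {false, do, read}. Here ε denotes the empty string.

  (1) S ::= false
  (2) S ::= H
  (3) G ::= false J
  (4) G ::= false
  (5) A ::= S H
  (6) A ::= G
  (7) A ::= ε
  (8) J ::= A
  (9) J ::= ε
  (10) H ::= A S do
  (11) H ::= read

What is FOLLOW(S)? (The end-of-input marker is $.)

FIRST(G) = {false}
FIRST(S) = {false, read}  (via H)
FIRST(A) = {ε, false, read}  (via S H, G)
FIRST(J) = {ε, false, read}  (via A)
FIRST(H) = {false, read}  (via A S do)
FOLLOW(S) includes $ since S is the start symbol.
FOLLOW(S): in A::=S H, S is followed by H with FIRST {false, read}; in H::=A S do, S is followed by do with FIRST {do}. Thus FOLLOW(S) = {$, do, false, read}.
FOLLOW(G): in A::=G, the suffix after G is empty, so FOLLOW(G) ⊇ FOLLOW(A) = {false, read}. Thus FOLLOW(G) = {false, read}.
FOLLOW(J): in G::=false J, the suffix after J is empty, so FOLLOW(J) ⊇ FOLLOW(G) = {false, read}. Thus FOLLOW(J) = {false, read}.
FOLLOW(A): in J::=A, the suffix after A is empty, so FOLLOW(A) ⊇ FOLLOW(J) = {false, read}; in H::=A S do, A is followed by S do with FIRST {false, read}. Thus FOLLOW(A) = {false, read}.
FOLLOW(H): in S::=H, the suffix after H is empty, so FOLLOW(H) ⊇ FOLLOW(S) = {$, do, false, read}; in A::=S H, the suffix after H is empty, so FOLLOW(H) ⊇ FOLLOW(A) = {false, read}. Thus FOLLOW(H) = {$, do, false, read}.

{$, do, false, read}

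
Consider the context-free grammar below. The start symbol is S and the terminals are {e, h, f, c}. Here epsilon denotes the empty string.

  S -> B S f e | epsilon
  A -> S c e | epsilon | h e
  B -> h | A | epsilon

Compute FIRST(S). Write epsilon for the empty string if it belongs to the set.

FIRST(S): from S->B S f e we get {c, f, h}; from S->epsilon we get {epsilon}. So FIRST(S) = {epsilon, c, f, h}.
FIRST(A): from A->S c e we get {c, f, h}; from A->epsilon we get {epsilon}; from A->h e we get {h}. So FIRST(A) = {epsilon, c, f, h}.
FIRST(B): from B->h we get {h}; from B->A we get {epsilon, c, f, h}; from B->epsilon we get {epsilon}. So FIRST(B) = {epsilon, c, f, h}.

{epsilon, c, f, h}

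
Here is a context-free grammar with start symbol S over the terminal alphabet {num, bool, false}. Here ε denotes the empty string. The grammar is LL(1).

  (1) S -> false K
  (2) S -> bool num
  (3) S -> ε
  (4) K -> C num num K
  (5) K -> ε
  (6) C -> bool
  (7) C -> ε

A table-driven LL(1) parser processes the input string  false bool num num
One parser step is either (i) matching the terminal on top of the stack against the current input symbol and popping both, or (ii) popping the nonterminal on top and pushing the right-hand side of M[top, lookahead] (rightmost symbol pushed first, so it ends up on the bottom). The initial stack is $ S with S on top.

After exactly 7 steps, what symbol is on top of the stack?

K

step 1: stack=$ S  input=false bool num num $  — expand S -> false K
step 2: stack=$ K false  input=false bool num num $  — match false
step 3: stack=$ K  input=bool num num $  — expand K -> C num num K
step 4: stack=$ K num num C  input=bool num num $  — expand C -> bool
step 5: stack=$ K num num bool  input=bool num num $  — match bool
step 6: stack=$ K num num  input=num num $  — match num
step 7: stack=$ K num  input=num $  — match num
Stack after step 7: $ K (top = K).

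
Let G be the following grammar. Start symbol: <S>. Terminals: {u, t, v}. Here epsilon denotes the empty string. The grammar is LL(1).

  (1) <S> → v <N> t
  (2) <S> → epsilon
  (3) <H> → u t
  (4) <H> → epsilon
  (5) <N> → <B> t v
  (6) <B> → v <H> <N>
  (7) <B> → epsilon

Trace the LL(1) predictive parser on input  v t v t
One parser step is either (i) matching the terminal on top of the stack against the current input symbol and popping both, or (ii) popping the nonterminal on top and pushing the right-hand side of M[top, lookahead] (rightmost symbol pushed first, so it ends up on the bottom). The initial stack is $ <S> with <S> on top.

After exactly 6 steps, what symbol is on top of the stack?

t

step 1: stack=$ <S>  input=v t v t $  — expand <S> → v <N> t
step 2: stack=$ t <N> v  input=v t v t $  — match v
step 3: stack=$ t <N>  input=t v t $  — expand <N> → <B> t v
step 4: stack=$ t v t <B>  input=t v t $  — expand <B> → epsilon
step 5: stack=$ t v t  input=t v t $  — match t
step 6: stack=$ t v  input=v t $  — match v
Stack after step 6: $ t (top = t).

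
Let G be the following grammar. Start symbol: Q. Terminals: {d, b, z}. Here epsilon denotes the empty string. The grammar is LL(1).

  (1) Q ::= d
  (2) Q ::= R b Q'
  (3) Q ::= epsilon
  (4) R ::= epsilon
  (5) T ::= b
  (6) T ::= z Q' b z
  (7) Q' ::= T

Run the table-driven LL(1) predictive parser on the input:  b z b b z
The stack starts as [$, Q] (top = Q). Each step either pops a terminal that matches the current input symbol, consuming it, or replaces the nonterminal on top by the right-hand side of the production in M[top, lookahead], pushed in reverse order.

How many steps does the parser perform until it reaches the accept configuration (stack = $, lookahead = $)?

step 1: stack=$ Q  input=b z b b z $  — expand Q ::= R b Q'
step 2: stack=$ Q' b R  input=b z b b z $  — expand R ::= epsilon
step 3: stack=$ Q' b  input=b z b b z $  — match b
step 4: stack=$ Q'  input=z b b z $  — expand Q' ::= T
step 5: stack=$ T  input=z b b z $  — expand T ::= z Q' b z
step 6: stack=$ z b Q' z  input=z b b z $  — match z
step 7: stack=$ z b Q'  input=b b z $  — expand Q' ::= T
step 8: stack=$ z b T  input=b b z $  — expand T ::= b
step 9: stack=$ z b b  input=b b z $  — match b
step 10: stack=$ z b  input=b z $  — match b
step 11: stack=$ z  input=z $  — match z
Accept reached after 11 steps.

11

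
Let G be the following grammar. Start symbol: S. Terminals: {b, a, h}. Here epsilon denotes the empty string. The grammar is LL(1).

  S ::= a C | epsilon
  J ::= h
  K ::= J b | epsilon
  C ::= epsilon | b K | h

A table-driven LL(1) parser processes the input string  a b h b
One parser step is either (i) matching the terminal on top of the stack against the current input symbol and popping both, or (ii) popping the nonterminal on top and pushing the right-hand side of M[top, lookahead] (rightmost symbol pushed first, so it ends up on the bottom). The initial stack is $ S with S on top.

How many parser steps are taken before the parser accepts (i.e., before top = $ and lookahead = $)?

     Stack  Input      Action
  1  $ S    a b h b $  expand S ::= a C
  2  $ C a  a b h b $  match a
  3  $ C    b h b $    expand C ::= b K
  4  $ K b  b h b $    match b
  5  $ K    h b $      expand K ::= J b
  6  $ b J  h b $      expand J ::= h
  7  $ b h  h b $      match h
  8  $ b    b $        match b
Accept reached after 8 steps.

8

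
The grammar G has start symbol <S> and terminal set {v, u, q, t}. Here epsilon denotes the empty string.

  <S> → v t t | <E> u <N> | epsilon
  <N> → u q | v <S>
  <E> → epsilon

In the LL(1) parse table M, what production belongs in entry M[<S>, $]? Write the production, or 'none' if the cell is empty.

<S> → epsilon

FIRST(<N>): from <N>→u q we get {u}; from <N>→v <S> we get {v}. So FIRST(<N>) = {u, v}.
FIRST(<E>): from <E>→epsilon we get {epsilon}. So FIRST(<E>) = {epsilon}.
FIRST(<S>): from <S>→v t t we get {v}; from <S>→<E> u <N> we get {u}; from <S>→epsilon we get {epsilon}. So FIRST(<S>) = {epsilon, u, v}.
FOLLOW(<S>) includes $ since <S> is the start symbol.
FOLLOW(<S>): in <N>→v <S>, the suffix after <S> is empty, so FOLLOW(<S>) ⊇ FOLLOW(<N>) = {$}. Thus FOLLOW(<S>) = {$}.
FOLLOW(<N>): in <S>→<E> u <N>, the suffix after <N> is empty, so FOLLOW(<N>) ⊇ FOLLOW(<S>) = {$}. Thus FOLLOW(<N>) = {$}.
For <S> → v t t: FIRST(v t t) = {v}, so it goes in M[<S>, t] for t ∈ {v}.
For <S> → <E> u <N>: FIRST(<E> u <N>) = {u}, so it goes in M[<S>, t] for t ∈ {u}.
For <S> → epsilon: FIRST(epsilon) = {epsilon}, so it goes in M[<S>, t] for t ∈ {}; since epsilon ∈ FIRST, also for every t ∈ FOLLOW(<S>) = {$}.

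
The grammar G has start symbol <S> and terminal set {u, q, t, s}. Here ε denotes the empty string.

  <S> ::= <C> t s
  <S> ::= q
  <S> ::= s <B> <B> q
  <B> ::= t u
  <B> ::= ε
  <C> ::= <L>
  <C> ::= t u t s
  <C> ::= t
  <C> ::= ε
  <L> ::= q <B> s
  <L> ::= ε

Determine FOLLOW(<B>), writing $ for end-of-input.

{q, s, t}

FIRST(<B>) = {ε, t}
FIRST(<L>) = {ε, q}
FIRST(<C>) = {ε, q, t}  (via <L>)
FIRST(<S>) = {q, s, t}  (via <C> t s)
FOLLOW(<S>) includes $ since <S> is the start symbol.
FOLLOW(<S>): <S> appears on no right-hand side. Thus FOLLOW(<S>) = {$}.
FOLLOW(<B>): in <S>::=s <B> <B> q (occurrence 1), <B> is followed by <B> q with FIRST {q, t}; in <S>::=s <B> <B> q (occurrence 2), <B> is followed by q with FIRST {q}; in <L>::=q <B> s, <B> is followed by s with FIRST {s}. Thus FOLLOW(<B>) = {q, s, t}.
FOLLOW(<C>): in <S>::=<C> t s, <C> is followed by t s with FIRST {t}. Thus FOLLOW(<C>) = {t}.
FOLLOW(<L>): in <C>::=<L>, the suffix after <L> is empty, so FOLLOW(<L>) ⊇ FOLLOW(<C>) = {t}. Thus FOLLOW(<L>) = {t}.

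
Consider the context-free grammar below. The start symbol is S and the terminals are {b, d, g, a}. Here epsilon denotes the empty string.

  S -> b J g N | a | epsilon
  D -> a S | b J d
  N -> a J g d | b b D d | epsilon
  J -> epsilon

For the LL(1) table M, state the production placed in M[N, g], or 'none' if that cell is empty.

none

FIRST(S): from S->b J g N we get {b}; from S->a we get {a}; from S->epsilon we get {epsilon}. So FIRST(S) = {epsilon, a, b}.
FIRST(D): from D->a S we get {a}; from D->b J d we get {b}. So FIRST(D) = {a, b}.
FIRST(N): from N->a J g d we get {a}; from N->b b D d we get {b}; from N->epsilon we get {epsilon}. So FIRST(N) = {epsilon, a, b}.
FIRST(J): from J->epsilon we get {epsilon}. So FIRST(J) = {epsilon}.
FOLLOW(S) includes $ since S is the start symbol.
FOLLOW(S): in D->a S, the suffix after S is empty, so FOLLOW(S) ⊇ FOLLOW(D) = {d}. Thus FOLLOW(S) = {$, d}.
FOLLOW(N): in S->b J g N, the suffix after N is empty, so FOLLOW(N) ⊇ FOLLOW(S) = {$, d}. Thus FOLLOW(N) = {$, d}.
For N -> a J g d: FIRST(a J g d) = {a}, so it goes in M[N, t] for t ∈ {a}.
For N -> b b D d: FIRST(b b D d) = {b}, so it goes in M[N, t] for t ∈ {b}.
For N -> epsilon: FIRST(epsilon) = {epsilon}, so it goes in M[N, t] for t ∈ {}; since epsilon ∈ FIRST, also for every t ∈ FOLLOW(N) = {$, d}.
None of these place a production in M[N, g].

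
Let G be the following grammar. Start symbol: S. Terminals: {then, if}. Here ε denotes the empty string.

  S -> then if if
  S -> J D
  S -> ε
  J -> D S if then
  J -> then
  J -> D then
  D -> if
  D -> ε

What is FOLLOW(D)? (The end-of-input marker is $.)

FIRST(D): from D->if we get {if}; from D->ε we get {ε}. So FIRST(D) = {ε, if}.
FIRST(S): from S->then if if we get {then}; from S->J D we get {if, then}; from S->ε we get {ε}. So FIRST(S) = {ε, if, then}.
FIRST(J): from J->D S if then we get {if, then}; from J->then we get {then}; from J->D then we get {if, then}. So FIRST(J) = {if, then}.
FOLLOW(S) includes $ since S is the start symbol.
FOLLOW(S): in J->D S if then, S is followed by if then with FIRST {if}. Thus FOLLOW(S) = {$, if}.
FOLLOW(J): in S->J D, J is followed by D with FIRST {ε, if}; in S->J D, the suffix after J is nullable, so FOLLOW(J) ⊇ FOLLOW(S) = {$, if}. Thus FOLLOW(J) = {$, if}.
FOLLOW(D): in S->J D, the suffix after D is empty, so FOLLOW(D) ⊇ FOLLOW(S) = {$, if}; in J->D S if then, D is followed by S if then with FIRST {if, then}; in J->D then, D is followed by then with FIRST {then}. Thus FOLLOW(D) = {$, if, then}.

{$, if, then}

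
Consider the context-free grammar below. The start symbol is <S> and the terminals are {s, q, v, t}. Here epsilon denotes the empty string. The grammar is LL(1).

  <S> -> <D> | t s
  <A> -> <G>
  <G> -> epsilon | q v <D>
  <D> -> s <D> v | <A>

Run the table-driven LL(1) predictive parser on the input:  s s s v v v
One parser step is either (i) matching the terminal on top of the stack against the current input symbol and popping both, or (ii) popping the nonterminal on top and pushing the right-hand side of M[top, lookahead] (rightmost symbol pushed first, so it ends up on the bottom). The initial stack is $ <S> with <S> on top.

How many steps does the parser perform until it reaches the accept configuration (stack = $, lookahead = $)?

step 1: stack=$ <S>  input=s s s v v v $  — expand <S> -> <D>
step 2: stack=$ <D>  input=s s s v v v $  — expand <D> -> s <D> v
step 3: stack=$ v <D> s  input=s s s v v v $  — match s
step 4: stack=$ v <D>  input=s s v v v $  — expand <D> -> s <D> v
step 5: stack=$ v v <D> s  input=s s v v v $  — match s
step 6: stack=$ v v <D>  input=s v v v $  — expand <D> -> s <D> v
step 7: stack=$ v v v <D> s  input=s v v v $  — match s
step 8: stack=$ v v v <D>  input=v v v $  — expand <D> -> <A>
step 9: stack=$ v v v <A>  input=v v v $  — expand <A> -> <G>
step 10: stack=$ v v v <G>  input=v v v $  — expand <G> -> epsilon
step 11: stack=$ v v v  input=v v v $  — match v
step 12: stack=$ v v  input=v v $  — match v
step 13: stack=$ v  input=v $  — match v
Accept reached after 13 steps.

13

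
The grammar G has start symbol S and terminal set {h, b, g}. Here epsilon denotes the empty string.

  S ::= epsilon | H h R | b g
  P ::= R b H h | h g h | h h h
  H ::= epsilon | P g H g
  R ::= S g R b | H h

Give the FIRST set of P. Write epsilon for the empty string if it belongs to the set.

{b, g, h}

FIRST(S) = {epsilon, b, g, h}  (via H h R)
FIRST(P) = {b, g, h}  (via R b H h)
FIRST(H) = {epsilon, b, g, h}  (via P g H g)
FIRST(R) = {b, g, h}  (via S g R b, H h)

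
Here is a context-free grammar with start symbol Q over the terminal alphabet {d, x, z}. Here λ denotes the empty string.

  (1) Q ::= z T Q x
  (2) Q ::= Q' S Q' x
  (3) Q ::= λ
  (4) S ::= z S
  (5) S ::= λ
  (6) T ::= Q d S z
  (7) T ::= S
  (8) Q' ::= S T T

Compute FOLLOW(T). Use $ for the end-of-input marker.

FIRST(S): from S::=z S we get {z}; from S::=λ we get {λ}. So FIRST(S) = {λ, z}.
FIRST(Q): from Q::=z T Q x we get {z}; from Q::=Q' S Q' x we get {d, x, z}; from Q::=λ we get {λ}. So FIRST(Q) = {λ, d, x, z}.
FIRST(T): from T::=Q d S z we get {d, x, z}; from T::=S we get {λ, z}. So FIRST(T) = {λ, d, x, z}.
FIRST(Q'): from Q'::=S T T we get {λ, d, x, z}. So FIRST(Q') = {λ, d, x, z}.
FOLLOW(Q) includes $ since Q is the start symbol.
FOLLOW(Q): in Q::=z T Q x, Q is followed by x with FIRST {x}; in T::=Q d S z, Q is followed by d S z with FIRST {d}. Thus FOLLOW(Q) = {$, d, x}.
FOLLOW(Q'): in Q::=Q' S Q' x (occurrence 1), Q' is followed by S Q' x with FIRST {d, x, z}; in Q::=Q' S Q' x (occurrence 2), Q' is followed by x with FIRST {x}. Thus FOLLOW(Q') = {d, x, z}.
FOLLOW(T): in Q::=z T Q x, T is followed by Q x with FIRST {d, x, z}; in Q'::=S T T (occurrence 1), T is followed by T with FIRST {λ, d, x, z}; in Q'::=S T T (occurrence 1), the suffix after T is nullable, so FOLLOW(T) ⊇ FOLLOW(Q') = {d, x, z}; in Q'::=S T T (occurrence 2), the suffix after T is empty, so FOLLOW(T) ⊇ FOLLOW(Q') = {d, x, z}. Thus FOLLOW(T) = {d, x, z}.
FOLLOW(S): in Q::=Q' S Q' x, S is followed by Q' x with FIRST {d, x, z}; in S::=z S, the suffix after S is empty (adds nothing new); in T::=Q d S z, S is followed by z with FIRST {z}; in T::=S, the suffix after S is empty, so FOLLOW(S) ⊇ FOLLOW(T) = {d, x, z}; in Q'::=S T T, S is followed by T T with FIRST {λ, d, x, z}; in Q'::=S T T, the suffix after S is nullable, so FOLLOW(S) ⊇ FOLLOW(Q') = {d, x, z}. Thus FOLLOW(S) = {d, x, z}.

{d, x, z}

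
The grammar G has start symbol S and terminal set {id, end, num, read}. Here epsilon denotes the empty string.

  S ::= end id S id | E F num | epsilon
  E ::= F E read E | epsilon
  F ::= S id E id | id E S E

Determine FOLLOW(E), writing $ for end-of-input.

{end, id, num, read}

FIRST(S) = {epsilon, end, id}  (via E F num)
FIRST(F) = {end, id}  (via S id E id)
FIRST(E) = {epsilon, end, id}  (via F E read E)
FOLLOW(S) includes $ since S is the start symbol.
FOLLOW(F): in S::=E F num, F is followed by num with FIRST {num}; in E::=F E read E, F is followed by E read E with FIRST {end, id, read}. Thus FOLLOW(F) = {end, id, num, read}.
FOLLOW(S): in S::=end id S id, S is followed by id with FIRST {id}; in F::=S id E id, S is followed by id E id with FIRST {id}; in F::=id E S E, S is followed by E with FIRST {epsilon, end, id}; in F::=id E S E, the suffix after S is nullable, so FOLLOW(S) ⊇ FOLLOW(F) = {end, id, num, read}. Thus FOLLOW(S) = {$, end, id, num, read}.
FOLLOW(E): in S::=E F num, E is followed by F num with FIRST {end, id}; in E::=F E read E (occurrence 1), E is followed by read E with FIRST {read}; in E::=F E read E (occurrence 2), the suffix after E is empty (adds nothing new); in F::=S id E id, E is followed by id with FIRST {id}; in F::=id E S E (occurrence 1), E is followed by S E with FIRST {epsilon, end, id}; in F::=id E S E (occurrence 1), the suffix after E is nullable, so FOLLOW(E) ⊇ FOLLOW(F) = {end, id, num, read}; in F::=id E S E (occurrence 2), the suffix after E is empty, so FOLLOW(E) ⊇ FOLLOW(F) = {end, id, num, read}. Thus FOLLOW(E) = {end, id, num, read}.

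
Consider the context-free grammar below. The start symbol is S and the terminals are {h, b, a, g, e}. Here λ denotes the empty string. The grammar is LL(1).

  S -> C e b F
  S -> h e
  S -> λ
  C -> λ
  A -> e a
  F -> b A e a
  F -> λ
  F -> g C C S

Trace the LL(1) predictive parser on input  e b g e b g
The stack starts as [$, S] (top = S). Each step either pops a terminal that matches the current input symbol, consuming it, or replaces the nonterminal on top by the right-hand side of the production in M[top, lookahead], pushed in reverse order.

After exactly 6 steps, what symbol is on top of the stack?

C

step 1: stack=$ S  input=e b g e b g $  — expand S -> C e b F
step 2: stack=$ F b e C  input=e b g e b g $  — expand C -> λ
step 3: stack=$ F b e  input=e b g e b g $  — match e
step 4: stack=$ F b  input=b g e b g $  — match b
step 5: stack=$ F  input=g e b g $  — expand F -> g C C S
step 6: stack=$ S C C g  input=g e b g $  — match g
Stack after step 6: $ S C C (top = C).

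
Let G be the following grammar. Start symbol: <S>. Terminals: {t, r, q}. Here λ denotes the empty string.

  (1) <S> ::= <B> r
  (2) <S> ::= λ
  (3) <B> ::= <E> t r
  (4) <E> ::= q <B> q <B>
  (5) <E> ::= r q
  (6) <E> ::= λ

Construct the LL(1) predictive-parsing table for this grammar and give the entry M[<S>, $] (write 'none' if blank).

<S> ::= λ

FIRST(<E>): from <E>::=q <B> q <B> we get {q}; from <E>::=r q we get {r}; from <E>::=λ we get {λ}. So FIRST(<E>) = {λ, q, r}.
FIRST(<B>): from <B>::=<E> t r we get {q, r, t}. So FIRST(<B>) = {q, r, t}.
FIRST(<S>): from <S>::=<B> r we get {q, r, t}; from <S>::=λ we get {λ}. So FIRST(<S>) = {λ, q, r, t}.
FOLLOW(<S>) includes $ since <S> is the start symbol.
FOLLOW(<S>): <S> appears on no right-hand side. Thus FOLLOW(<S>) = {$}.
For <S> ::= <B> r: FIRST(<B> r) = {q, r, t}, so it goes in M[<S>, t] for t ∈ {q, r, t}.
For <S> ::= λ: FIRST(λ) = {λ}, so it goes in M[<S>, t] for t ∈ {}; since λ ∈ FIRST, also for every t ∈ FOLLOW(<S>) = {$}.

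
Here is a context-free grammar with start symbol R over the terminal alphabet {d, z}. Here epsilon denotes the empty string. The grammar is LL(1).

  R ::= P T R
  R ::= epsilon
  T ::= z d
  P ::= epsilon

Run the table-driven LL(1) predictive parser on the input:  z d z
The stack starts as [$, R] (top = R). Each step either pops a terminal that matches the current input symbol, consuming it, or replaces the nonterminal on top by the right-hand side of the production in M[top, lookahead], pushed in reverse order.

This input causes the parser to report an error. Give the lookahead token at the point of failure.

      Stack    Input    Action
   1  $ R      z d z $  expand R ::= P T R
   2  $ R T P  z d z $  expand P ::= epsilon
   3  $ R T    z d z $  expand T ::= z d
   4  $ R d z  z d z $  match z
   5  $ R d    d z $    match d
   6  $ R      z $      expand R ::= P T R
   7  $ R T P  z $      expand P ::= epsilon
   8  $ R T    z $      expand T ::= z d
   9  $ R d z  z $      match z
  10  $ R d    $        error: top is terminal d but lookahead is $

$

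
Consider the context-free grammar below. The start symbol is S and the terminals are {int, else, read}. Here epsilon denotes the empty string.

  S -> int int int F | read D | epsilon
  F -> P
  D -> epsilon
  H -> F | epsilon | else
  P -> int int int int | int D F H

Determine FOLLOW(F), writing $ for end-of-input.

FIRST(S): from S->int int int F we get {int}; from S->read D we get {read}; from S->epsilon we get {epsilon}. So FIRST(S) = {epsilon, int, read}.
FIRST(D): from D->epsilon we get {epsilon}. So FIRST(D) = {epsilon}.
FIRST(P): from P->int int int int we get {int}; from P->int D F H we get {int}. So FIRST(P) = {int}.
FIRST(F): from F->P we get {int}. So FIRST(F) = {int}.
FIRST(H): from H->F we get {int}; from H->epsilon we get {epsilon}; from H->else we get {else}. So FIRST(H) = {epsilon, else, int}.
FOLLOW(S) includes $ since S is the start symbol.
FOLLOW(S): S appears on no right-hand side. Thus FOLLOW(S) = {$}.
FOLLOW(D): in S->read D, the suffix after D is empty, so FOLLOW(D) ⊇ FOLLOW(S) = {$}; in P->int D F H, D is followed by F H with FIRST {int}. Thus FOLLOW(D) = {$, int}.
FOLLOW(F): in S->int int int F, the suffix after F is empty, so FOLLOW(F) ⊇ FOLLOW(S) = {$}; in H->F, the suffix after F is empty, so FOLLOW(F) ⊇ FOLLOW(H) = {$, else, int}; in P->int D F H, F is followed by H with FIRST {epsilon, else, int}; in P->int D F H, the suffix after F is nullable, so FOLLOW(F) ⊇ FOLLOW(P) = {$, else, int}. Thus FOLLOW(F) = {$, else, int}.
FOLLOW(P): in F->P, the suffix after P is empty, so FOLLOW(P) ⊇ FOLLOW(F) = {$, else, int}. Thus FOLLOW(P) = {$, else, int}.
FOLLOW(H): in P->int D F H, the suffix after H is empty, so FOLLOW(H) ⊇ FOLLOW(P) = {$, else, int}. Thus FOLLOW(H) = {$, else, int}.

{$, else, int}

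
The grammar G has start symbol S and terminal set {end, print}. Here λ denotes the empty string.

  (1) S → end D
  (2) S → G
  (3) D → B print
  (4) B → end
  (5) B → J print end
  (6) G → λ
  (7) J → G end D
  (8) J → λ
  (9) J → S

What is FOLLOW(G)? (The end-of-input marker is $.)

FIRST(G) = {λ}
FIRST(S) = {λ, end}  (via G)
FIRST(J) = {λ, end}  (via G end D, S)
FIRST(B) = {end, print}  (via J print end)
FIRST(D) = {end, print}  (via B print)
FOLLOW(S) includes $ since S is the start symbol.
FOLLOW(B): in D→B print, B is followed by print with FIRST {print}. Thus FOLLOW(B) = {print}.
FOLLOW(J): in B→J print end, J is followed by print end with FIRST {print}. Thus FOLLOW(J) = {print}.
FOLLOW(S): in J→S, the suffix after S is empty, so FOLLOW(S) ⊇ FOLLOW(J) = {print}. Thus FOLLOW(S) = {$, print}.
FOLLOW(D): in S→end D, the suffix after D is empty, so FOLLOW(D) ⊇ FOLLOW(S) = {$, print}; in J→G end D, the suffix after D is empty, so FOLLOW(D) ⊇ FOLLOW(J) = {print}. Thus FOLLOW(D) = {$, print}.
FOLLOW(G): in S→G, the suffix after G is empty, so FOLLOW(G) ⊇ FOLLOW(S) = {$, print}; in J→G end D, G is followed by end D with FIRST {end}. Thus FOLLOW(G) = {$, end, print}.

{$, end, print}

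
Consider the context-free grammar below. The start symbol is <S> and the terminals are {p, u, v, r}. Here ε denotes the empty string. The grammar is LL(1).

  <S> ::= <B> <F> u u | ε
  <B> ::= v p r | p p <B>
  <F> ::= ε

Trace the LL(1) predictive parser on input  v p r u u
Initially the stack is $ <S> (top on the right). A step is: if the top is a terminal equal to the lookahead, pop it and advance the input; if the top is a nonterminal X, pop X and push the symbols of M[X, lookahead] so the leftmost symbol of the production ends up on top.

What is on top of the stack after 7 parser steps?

     Stack            Input        Action
  1  $ <S>            v p r u u $  expand <S> ::= <B> <F> u u
  2  $ u u <F> <B>    v p r u u $  expand <B> ::= v p r
  3  $ u u <F> r p v  v p r u u $  match v
  4  $ u u <F> r p    p r u u $    match p
  5  $ u u <F> r      r u u $      match r
  6  $ u u <F>        u u $        expand <F> ::= ε
  7  $ u u            u u $        match u
Stack after step 7: $ u (top = u).

u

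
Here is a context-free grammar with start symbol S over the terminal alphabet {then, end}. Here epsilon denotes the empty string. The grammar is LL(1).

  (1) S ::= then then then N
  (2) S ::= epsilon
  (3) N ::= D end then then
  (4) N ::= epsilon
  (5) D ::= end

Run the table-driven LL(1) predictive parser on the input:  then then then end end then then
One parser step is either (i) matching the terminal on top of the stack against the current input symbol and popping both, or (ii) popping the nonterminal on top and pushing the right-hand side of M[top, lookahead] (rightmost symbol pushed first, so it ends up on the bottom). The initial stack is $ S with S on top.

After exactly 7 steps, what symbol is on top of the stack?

step 1: stack=$ S  input=then then then end end then then $  — expand S ::= then then then N
step 2: stack=$ N then then then  input=then then then end end then then $  — match then
step 3: stack=$ N then then  input=then then end end then then $  — match then
step 4: stack=$ N then  input=then end end then then $  — match then
step 5: stack=$ N  input=end end then then $  — expand N ::= D end then then
step 6: stack=$ then then end D  input=end end then then $  — expand D ::= end
step 7: stack=$ then then end end  input=end end then then $  — match end
Stack after step 7: $ then then end (top = end).

end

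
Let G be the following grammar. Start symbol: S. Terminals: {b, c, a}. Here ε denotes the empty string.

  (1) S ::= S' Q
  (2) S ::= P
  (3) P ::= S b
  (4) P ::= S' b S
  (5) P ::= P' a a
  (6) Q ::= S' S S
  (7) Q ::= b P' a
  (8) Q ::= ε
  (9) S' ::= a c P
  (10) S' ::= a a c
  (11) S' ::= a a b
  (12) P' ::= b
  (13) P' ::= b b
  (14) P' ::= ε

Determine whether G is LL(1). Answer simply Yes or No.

No

FIRST(S) = {a, b}
FIRST(P) = {a, b}
FIRST(Q) = {ε, a, b}
FIRST(S') = {a}
FIRST(P') = {ε, b}
FOLLOW(S) = {$, a, b}
FOLLOW(P) = {$, a, b}
FOLLOW(Q) = {$, a, b}
FOLLOW(S') = {$, a, b}
FOLLOW(P') = {a}
Cell M[P, a] receives both P ::= S b and P ::= S' b S and P ::= P' a a — the grammar is not LL(1).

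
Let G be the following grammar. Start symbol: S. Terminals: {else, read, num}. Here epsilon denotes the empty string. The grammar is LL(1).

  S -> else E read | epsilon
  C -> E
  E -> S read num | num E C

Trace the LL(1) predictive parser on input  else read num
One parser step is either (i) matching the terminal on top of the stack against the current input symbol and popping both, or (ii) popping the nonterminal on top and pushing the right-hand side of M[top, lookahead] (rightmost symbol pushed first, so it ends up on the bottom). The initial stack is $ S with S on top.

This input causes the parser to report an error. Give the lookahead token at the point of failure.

     Stack              Input            Action
  1  $ S                else read num $  expand S -> else E read
  2  $ read E else      else read num $  match else
  3  $ read E           read num $       expand E -> S read num
  4  $ read num read S  read num $       expand S -> epsilon
  5  $ read num read    read num $       match read
  6  $ read num         num $            match num
  7  $ read             $                error: top is terminal read but lookahead is $

$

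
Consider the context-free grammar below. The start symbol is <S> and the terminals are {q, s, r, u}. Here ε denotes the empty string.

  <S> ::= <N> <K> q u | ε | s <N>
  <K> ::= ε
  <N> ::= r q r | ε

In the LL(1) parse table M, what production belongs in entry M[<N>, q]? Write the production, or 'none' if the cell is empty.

FIRST(<K>) = {ε}
FIRST(<N>) = {ε, r}
FIRST(<S>) = {ε, q, r, s}  (via <N> <K> q u)
FOLLOW(<S>) includes $ since <S> is the start symbol.
FOLLOW(<S>): <S> appears on no right-hand side. Thus FOLLOW(<S>) = {$}.
FOLLOW(<N>): in <S>::=<N> <K> q u, <N> is followed by <K> q u with FIRST {q}; in <S>::=s <N>, the suffix after <N> is empty, so FOLLOW(<N>) ⊇ FOLLOW(<S>) = {$}. Thus FOLLOW(<N>) = {$, q}.
For <N> ::= r q r: FIRST(r q r) = {r}, so it goes in M[<N>, t] for t ∈ {r}.
For <N> ::= ε: FIRST(ε) = {ε}, so it goes in M[<N>, t] for t ∈ {}; since ε ∈ FIRST, also for every t ∈ FOLLOW(<N>) = {$, q}.

<N> ::= ε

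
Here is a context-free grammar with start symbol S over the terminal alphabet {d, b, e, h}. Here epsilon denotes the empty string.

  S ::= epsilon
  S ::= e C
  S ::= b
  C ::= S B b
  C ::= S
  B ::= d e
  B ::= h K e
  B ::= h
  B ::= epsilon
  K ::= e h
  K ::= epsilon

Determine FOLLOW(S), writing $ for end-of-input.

FIRST(S) = {epsilon, b, e}
FIRST(B) = {epsilon, d, h}
FIRST(K) = {epsilon, e}
FIRST(C) = {epsilon, b, d, e, h}  (via S B b, S)
FOLLOW(S) includes $ since S is the start symbol.
FOLLOW(B): in C::=S B b, B is followed by b with FIRST {b}. Thus FOLLOW(B) = {b}.
FOLLOW(K): in B::=h K e, K is followed by e with FIRST {e}. Thus FOLLOW(K) = {e}.
FOLLOW(S): in C::=S B b, S is followed by B b with FIRST {b, d, h}; in C::=S, the suffix after S is empty, so FOLLOW(S) ⊇ FOLLOW(C) = {$, b, d, h}. Thus FOLLOW(S) = {$, b, d, h}.
FOLLOW(C): in S::=e C, the suffix after C is empty, so FOLLOW(C) ⊇ FOLLOW(S) = {$, b, d, h}. Thus FOLLOW(C) = {$, b, d, h}.

{$, b, d, h}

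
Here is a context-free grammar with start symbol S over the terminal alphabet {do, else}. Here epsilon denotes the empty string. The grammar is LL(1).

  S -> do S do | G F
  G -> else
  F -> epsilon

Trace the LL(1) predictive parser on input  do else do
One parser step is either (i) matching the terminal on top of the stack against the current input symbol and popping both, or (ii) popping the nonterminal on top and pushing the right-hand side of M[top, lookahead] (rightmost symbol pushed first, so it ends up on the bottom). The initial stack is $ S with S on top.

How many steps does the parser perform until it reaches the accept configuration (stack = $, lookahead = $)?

7

step 1: stack=$ S  input=do else do $  — expand S -> do S do
step 2: stack=$ do S do  input=do else do $  — match do
step 3: stack=$ do S  input=else do $  — expand S -> G F
step 4: stack=$ do F G  input=else do $  — expand G -> else
step 5: stack=$ do F else  input=else do $  — match else
step 6: stack=$ do F  input=do $  — expand F -> epsilon
step 7: stack=$ do  input=do $  — match do
Accept reached after 7 steps.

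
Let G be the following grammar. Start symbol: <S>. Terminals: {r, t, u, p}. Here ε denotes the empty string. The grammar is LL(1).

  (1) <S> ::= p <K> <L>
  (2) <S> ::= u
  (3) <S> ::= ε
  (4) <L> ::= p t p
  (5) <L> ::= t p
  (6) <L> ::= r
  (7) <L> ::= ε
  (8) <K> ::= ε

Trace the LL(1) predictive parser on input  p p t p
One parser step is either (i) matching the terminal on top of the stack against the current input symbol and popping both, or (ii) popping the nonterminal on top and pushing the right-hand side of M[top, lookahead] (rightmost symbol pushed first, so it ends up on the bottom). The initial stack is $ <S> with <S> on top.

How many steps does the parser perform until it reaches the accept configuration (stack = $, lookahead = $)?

step 1: stack=$ <S>  input=p p t p $  — expand <S> ::= p <K> <L>
step 2: stack=$ <L> <K> p  input=p p t p $  — match p
step 3: stack=$ <L> <K>  input=p t p $  — expand <K> ::= ε
step 4: stack=$ <L>  input=p t p $  — expand <L> ::= p t p
step 5: stack=$ p t p  input=p t p $  — match p
step 6: stack=$ p t  input=t p $  — match t
step 7: stack=$ p  input=p $  — match p
Accept reached after 7 steps.

7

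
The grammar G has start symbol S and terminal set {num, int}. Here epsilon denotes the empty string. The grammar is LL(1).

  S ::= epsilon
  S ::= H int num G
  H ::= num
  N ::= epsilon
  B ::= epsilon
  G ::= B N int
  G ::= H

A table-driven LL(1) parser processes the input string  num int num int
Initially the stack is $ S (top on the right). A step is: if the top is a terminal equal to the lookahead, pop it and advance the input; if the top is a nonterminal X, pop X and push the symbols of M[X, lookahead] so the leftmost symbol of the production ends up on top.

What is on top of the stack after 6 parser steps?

     Stack            Input              Action
  1  $ S              num int num int $  expand S ::= H int num G
  2  $ G num int H    num int num int $  expand H ::= num
  3  $ G num int num  num int num int $  match num
  4  $ G num int      int num int $      match int
  5  $ G num          num int $          match num
  6  $ G              int $              expand G ::= B N int
Stack after step 6: $ int N B (top = B).

B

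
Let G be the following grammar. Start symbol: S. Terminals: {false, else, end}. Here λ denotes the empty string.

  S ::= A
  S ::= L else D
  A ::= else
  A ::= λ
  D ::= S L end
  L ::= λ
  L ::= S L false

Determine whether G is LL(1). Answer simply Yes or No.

FIRST(S) = {λ, else, false}
FIRST(A) = {λ, else}
FIRST(D) = {else, end, false}
FIRST(L) = {λ, else, false}
FOLLOW(S) = {$, else, end, false}
FOLLOW(A) = {$, else, end, false}
FOLLOW(D) = {$, else, end, false}
FOLLOW(L) = {else, end, false}
Cell M[A, else] receives both A ::= else and A ::= λ — the grammar is not LL(1).

No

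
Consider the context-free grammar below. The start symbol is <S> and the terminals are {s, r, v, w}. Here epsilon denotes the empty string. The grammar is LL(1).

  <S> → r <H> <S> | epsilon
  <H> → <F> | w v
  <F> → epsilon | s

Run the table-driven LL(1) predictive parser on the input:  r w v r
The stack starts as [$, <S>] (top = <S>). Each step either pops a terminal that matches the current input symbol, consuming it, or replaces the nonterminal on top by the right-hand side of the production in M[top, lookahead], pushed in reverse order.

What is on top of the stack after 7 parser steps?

     Stack        Input      Action
  1  $ <S>        r w v r $  expand <S> → r <H> <S>
  2  $ <S> <H> r  r w v r $  match r
  3  $ <S> <H>    w v r $    expand <H> → w v
  4  $ <S> v w    w v r $    match w
  5  $ <S> v      v r $      match v
  6  $ <S>        r $        expand <S> → r <H> <S>
  7  $ <S> <H> r  r $        match r
Stack after step 7: $ <S> <H> (top = <H>).

<H>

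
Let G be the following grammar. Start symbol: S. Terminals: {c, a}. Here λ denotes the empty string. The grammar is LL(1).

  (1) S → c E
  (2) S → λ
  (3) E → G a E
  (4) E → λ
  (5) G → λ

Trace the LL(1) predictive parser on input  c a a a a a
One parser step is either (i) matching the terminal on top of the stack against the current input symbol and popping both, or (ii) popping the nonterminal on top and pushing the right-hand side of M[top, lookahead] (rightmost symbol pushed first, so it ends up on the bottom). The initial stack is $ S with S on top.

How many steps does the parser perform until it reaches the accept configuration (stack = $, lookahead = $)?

18

      Stack    Input          Action
   1  $ S      c a a a a a $  expand S → c E
   2  $ E c    c a a a a a $  match c
   3  $ E      a a a a a $    expand E → G a E
   4  $ E a G  a a a a a $    expand G → λ
   5  $ E a    a a a a a $    match a
   6  $ E      a a a a $      expand E → G a E
   7  $ E a G  a a a a $      expand G → λ
   8  $ E a    a a a a $      match a
   9  $ E      a a a $        expand E → G a E
  10  $ E a G  a a a $        expand G → λ
  11  $ E a    a a a $        match a
  12  $ E      a a $          expand E → G a E
  13  $ E a G  a a $          expand G → λ
  14  $ E a    a a $          match a
  15  $ E      a $            expand E → G a E
  16  $ E a G  a $            expand G → λ
  17  $ E a    a $            match a
  18  $ E      $              expand E → λ
Accept reached after 18 steps.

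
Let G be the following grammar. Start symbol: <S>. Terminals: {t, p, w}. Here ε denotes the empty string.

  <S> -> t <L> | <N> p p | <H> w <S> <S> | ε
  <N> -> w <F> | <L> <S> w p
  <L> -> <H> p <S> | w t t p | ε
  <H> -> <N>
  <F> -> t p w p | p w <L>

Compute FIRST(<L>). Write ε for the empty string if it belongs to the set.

FIRST(<F>) = {p, t}
FIRST(<S>) = {ε, t, w}  (via <N> p p, <H> w <S> <S>)
FIRST(<N>) = {t, w}  (via <L> <S> w p)
FIRST(<H>) = {t, w}  (via <N>)
FIRST(<L>) = {ε, t, w}  (via <H> p <S>)

{ε, t, w}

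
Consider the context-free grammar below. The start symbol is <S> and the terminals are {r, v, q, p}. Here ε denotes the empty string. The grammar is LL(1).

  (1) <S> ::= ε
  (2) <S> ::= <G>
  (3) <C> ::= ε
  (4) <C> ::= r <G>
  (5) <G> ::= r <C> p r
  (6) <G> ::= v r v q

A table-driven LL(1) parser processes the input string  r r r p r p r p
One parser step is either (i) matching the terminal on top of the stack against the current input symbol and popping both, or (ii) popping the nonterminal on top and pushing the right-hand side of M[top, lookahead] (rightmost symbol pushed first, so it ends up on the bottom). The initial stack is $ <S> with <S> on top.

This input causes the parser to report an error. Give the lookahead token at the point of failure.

p

step 1: stack=$ <S>  input=r r r p r p r p $  — expand <S> ::= <G>
step 2: stack=$ <G>  input=r r r p r p r p $  — expand <G> ::= r <C> p r
step 3: stack=$ r p <C> r  input=r r r p r p r p $  — match r
step 4: stack=$ r p <C>  input=r r p r p r p $  — expand <C> ::= r <G>
step 5: stack=$ r p <G> r  input=r r p r p r p $  — match r
step 6: stack=$ r p <G>  input=r p r p r p $  — expand <G> ::= r <C> p r
step 7: stack=$ r p r p <C> r  input=r p r p r p $  — match r
step 8: stack=$ r p r p <C>  input=p r p r p $  — expand <C> ::= ε
step 9: stack=$ r p r p  input=p r p r p $  — match p
step 10: stack=$ r p r  input=r p r p $  — match r
step 11: stack=$ r p  input=p r p $  — match p
step 12: stack=$ r  input=r p $  — match r
step 13: stack=$  input=p $  — error: stack empty but input remains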